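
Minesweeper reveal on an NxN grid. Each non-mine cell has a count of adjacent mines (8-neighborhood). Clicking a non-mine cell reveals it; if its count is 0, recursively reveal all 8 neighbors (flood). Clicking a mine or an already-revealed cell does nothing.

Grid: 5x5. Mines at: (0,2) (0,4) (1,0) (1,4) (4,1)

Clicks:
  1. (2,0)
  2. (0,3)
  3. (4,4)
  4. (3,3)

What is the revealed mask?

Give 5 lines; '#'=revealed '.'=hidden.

Click 1 (2,0) count=1: revealed 1 new [(2,0)] -> total=1
Click 2 (0,3) count=3: revealed 1 new [(0,3)] -> total=2
Click 3 (4,4) count=0: revealed 14 new [(1,1) (1,2) (1,3) (2,1) (2,2) (2,3) (2,4) (3,1) (3,2) (3,3) (3,4) (4,2) (4,3) (4,4)] -> total=16
Click 4 (3,3) count=0: revealed 0 new [(none)] -> total=16

Answer: ...#.
.###.
#####
.####
..###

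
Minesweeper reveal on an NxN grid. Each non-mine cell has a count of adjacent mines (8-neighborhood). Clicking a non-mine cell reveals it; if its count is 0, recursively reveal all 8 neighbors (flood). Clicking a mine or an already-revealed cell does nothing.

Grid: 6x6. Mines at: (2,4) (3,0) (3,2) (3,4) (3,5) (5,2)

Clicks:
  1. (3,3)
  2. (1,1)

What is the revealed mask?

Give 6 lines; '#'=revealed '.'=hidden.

Click 1 (3,3) count=3: revealed 1 new [(3,3)] -> total=1
Click 2 (1,1) count=0: revealed 16 new [(0,0) (0,1) (0,2) (0,3) (0,4) (0,5) (1,0) (1,1) (1,2) (1,3) (1,4) (1,5) (2,0) (2,1) (2,2) (2,3)] -> total=17

Answer: ######
######
####..
...#..
......
......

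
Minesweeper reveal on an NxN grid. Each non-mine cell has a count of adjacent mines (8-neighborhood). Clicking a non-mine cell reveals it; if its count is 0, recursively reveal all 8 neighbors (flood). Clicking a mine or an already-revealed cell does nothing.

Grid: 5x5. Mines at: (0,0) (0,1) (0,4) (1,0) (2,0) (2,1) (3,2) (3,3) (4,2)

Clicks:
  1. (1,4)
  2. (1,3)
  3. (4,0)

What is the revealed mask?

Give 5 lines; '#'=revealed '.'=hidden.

Click 1 (1,4) count=1: revealed 1 new [(1,4)] -> total=1
Click 2 (1,3) count=1: revealed 1 new [(1,3)] -> total=2
Click 3 (4,0) count=0: revealed 4 new [(3,0) (3,1) (4,0) (4,1)] -> total=6

Answer: .....
...##
.....
##...
##...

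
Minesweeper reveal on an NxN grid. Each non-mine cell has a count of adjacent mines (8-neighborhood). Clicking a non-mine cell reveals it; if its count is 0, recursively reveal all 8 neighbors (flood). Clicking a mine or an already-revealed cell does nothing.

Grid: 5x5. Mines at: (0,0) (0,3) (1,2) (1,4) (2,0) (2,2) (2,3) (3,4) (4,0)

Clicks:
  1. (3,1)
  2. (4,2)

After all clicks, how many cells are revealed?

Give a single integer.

Answer: 6

Derivation:
Click 1 (3,1) count=3: revealed 1 new [(3,1)] -> total=1
Click 2 (4,2) count=0: revealed 5 new [(3,2) (3,3) (4,1) (4,2) (4,3)] -> total=6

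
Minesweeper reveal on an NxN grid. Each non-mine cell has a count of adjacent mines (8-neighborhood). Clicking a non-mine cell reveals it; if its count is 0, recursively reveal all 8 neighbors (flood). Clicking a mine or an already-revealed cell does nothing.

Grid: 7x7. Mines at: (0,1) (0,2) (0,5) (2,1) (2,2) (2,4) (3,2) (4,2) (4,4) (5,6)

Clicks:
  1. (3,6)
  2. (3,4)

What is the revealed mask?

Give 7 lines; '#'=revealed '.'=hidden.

Click 1 (3,6) count=0: revealed 8 new [(1,5) (1,6) (2,5) (2,6) (3,5) (3,6) (4,5) (4,6)] -> total=8
Click 2 (3,4) count=2: revealed 1 new [(3,4)] -> total=9

Answer: .......
.....##
.....##
....###
.....##
.......
.......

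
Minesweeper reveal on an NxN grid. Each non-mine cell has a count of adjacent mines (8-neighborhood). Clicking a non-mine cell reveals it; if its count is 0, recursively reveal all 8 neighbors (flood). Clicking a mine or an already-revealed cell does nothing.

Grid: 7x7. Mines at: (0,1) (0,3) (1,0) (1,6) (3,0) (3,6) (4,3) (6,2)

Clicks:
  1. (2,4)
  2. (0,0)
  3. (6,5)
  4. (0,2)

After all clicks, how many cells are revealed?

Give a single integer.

Answer: 28

Derivation:
Click 1 (2,4) count=0: revealed 15 new [(1,1) (1,2) (1,3) (1,4) (1,5) (2,1) (2,2) (2,3) (2,4) (2,5) (3,1) (3,2) (3,3) (3,4) (3,5)] -> total=15
Click 2 (0,0) count=2: revealed 1 new [(0,0)] -> total=16
Click 3 (6,5) count=0: revealed 11 new [(4,4) (4,5) (4,6) (5,3) (5,4) (5,5) (5,6) (6,3) (6,4) (6,5) (6,6)] -> total=27
Click 4 (0,2) count=2: revealed 1 new [(0,2)] -> total=28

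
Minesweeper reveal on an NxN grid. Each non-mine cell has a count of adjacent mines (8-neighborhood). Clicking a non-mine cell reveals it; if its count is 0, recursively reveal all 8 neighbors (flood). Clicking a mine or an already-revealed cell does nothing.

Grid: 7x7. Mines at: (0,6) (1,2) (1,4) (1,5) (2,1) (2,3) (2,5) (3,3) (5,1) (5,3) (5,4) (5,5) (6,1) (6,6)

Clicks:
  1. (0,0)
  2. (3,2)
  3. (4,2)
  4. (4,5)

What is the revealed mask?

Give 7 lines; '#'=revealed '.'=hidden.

Click 1 (0,0) count=0: revealed 4 new [(0,0) (0,1) (1,0) (1,1)] -> total=4
Click 2 (3,2) count=3: revealed 1 new [(3,2)] -> total=5
Click 3 (4,2) count=3: revealed 1 new [(4,2)] -> total=6
Click 4 (4,5) count=2: revealed 1 new [(4,5)] -> total=7

Answer: ##.....
##.....
.......
..#....
..#..#.
.......
.......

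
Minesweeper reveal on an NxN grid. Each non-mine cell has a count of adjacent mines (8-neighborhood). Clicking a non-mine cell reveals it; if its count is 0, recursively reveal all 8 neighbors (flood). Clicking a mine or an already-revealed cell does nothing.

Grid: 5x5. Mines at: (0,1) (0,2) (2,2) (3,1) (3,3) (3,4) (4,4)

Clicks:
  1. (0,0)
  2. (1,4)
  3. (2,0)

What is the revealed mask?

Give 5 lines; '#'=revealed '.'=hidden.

Click 1 (0,0) count=1: revealed 1 new [(0,0)] -> total=1
Click 2 (1,4) count=0: revealed 6 new [(0,3) (0,4) (1,3) (1,4) (2,3) (2,4)] -> total=7
Click 3 (2,0) count=1: revealed 1 new [(2,0)] -> total=8

Answer: #..##
...##
#..##
.....
.....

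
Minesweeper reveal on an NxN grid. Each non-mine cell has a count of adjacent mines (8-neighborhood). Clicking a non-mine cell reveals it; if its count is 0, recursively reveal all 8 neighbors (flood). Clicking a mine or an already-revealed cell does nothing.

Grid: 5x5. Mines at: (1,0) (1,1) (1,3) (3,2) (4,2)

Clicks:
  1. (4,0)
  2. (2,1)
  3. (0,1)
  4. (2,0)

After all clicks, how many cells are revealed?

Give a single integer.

Click 1 (4,0) count=0: revealed 6 new [(2,0) (2,1) (3,0) (3,1) (4,0) (4,1)] -> total=6
Click 2 (2,1) count=3: revealed 0 new [(none)] -> total=6
Click 3 (0,1) count=2: revealed 1 new [(0,1)] -> total=7
Click 4 (2,0) count=2: revealed 0 new [(none)] -> total=7

Answer: 7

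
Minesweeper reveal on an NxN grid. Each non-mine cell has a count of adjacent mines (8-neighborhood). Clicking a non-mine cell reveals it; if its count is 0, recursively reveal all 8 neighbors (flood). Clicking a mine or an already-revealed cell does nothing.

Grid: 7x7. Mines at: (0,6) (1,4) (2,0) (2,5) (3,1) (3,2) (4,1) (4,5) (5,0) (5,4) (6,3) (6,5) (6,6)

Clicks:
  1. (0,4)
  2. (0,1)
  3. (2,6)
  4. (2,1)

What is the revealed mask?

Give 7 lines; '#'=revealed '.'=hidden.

Click 1 (0,4) count=1: revealed 1 new [(0,4)] -> total=1
Click 2 (0,1) count=0: revealed 11 new [(0,0) (0,1) (0,2) (0,3) (1,0) (1,1) (1,2) (1,3) (2,1) (2,2) (2,3)] -> total=12
Click 3 (2,6) count=1: revealed 1 new [(2,6)] -> total=13
Click 4 (2,1) count=3: revealed 0 new [(none)] -> total=13

Answer: #####..
####...
.###..#
.......
.......
.......
.......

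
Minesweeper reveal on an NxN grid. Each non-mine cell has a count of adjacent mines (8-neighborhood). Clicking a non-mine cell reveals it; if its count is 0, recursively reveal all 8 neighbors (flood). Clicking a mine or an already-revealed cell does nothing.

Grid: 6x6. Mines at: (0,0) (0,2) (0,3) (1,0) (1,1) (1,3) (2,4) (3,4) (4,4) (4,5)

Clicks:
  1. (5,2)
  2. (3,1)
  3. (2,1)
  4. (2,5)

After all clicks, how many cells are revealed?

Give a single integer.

Click 1 (5,2) count=0: revealed 16 new [(2,0) (2,1) (2,2) (2,3) (3,0) (3,1) (3,2) (3,3) (4,0) (4,1) (4,2) (4,3) (5,0) (5,1) (5,2) (5,3)] -> total=16
Click 2 (3,1) count=0: revealed 0 new [(none)] -> total=16
Click 3 (2,1) count=2: revealed 0 new [(none)] -> total=16
Click 4 (2,5) count=2: revealed 1 new [(2,5)] -> total=17

Answer: 17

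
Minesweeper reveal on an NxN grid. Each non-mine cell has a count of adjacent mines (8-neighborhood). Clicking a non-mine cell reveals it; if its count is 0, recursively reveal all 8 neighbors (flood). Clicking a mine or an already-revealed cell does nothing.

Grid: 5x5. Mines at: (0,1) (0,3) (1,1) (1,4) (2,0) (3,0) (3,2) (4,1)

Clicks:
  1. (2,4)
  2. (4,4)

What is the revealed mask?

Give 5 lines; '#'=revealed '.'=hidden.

Answer: .....
.....
...##
...##
...##

Derivation:
Click 1 (2,4) count=1: revealed 1 new [(2,4)] -> total=1
Click 2 (4,4) count=0: revealed 5 new [(2,3) (3,3) (3,4) (4,3) (4,4)] -> total=6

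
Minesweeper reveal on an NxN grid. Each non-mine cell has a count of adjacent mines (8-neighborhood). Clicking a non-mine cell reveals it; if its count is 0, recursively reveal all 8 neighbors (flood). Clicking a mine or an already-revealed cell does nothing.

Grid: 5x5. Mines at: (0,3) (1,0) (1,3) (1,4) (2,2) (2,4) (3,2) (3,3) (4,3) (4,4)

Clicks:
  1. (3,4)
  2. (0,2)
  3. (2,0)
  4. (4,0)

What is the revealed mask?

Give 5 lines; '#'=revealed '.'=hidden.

Click 1 (3,4) count=4: revealed 1 new [(3,4)] -> total=1
Click 2 (0,2) count=2: revealed 1 new [(0,2)] -> total=2
Click 3 (2,0) count=1: revealed 1 new [(2,0)] -> total=3
Click 4 (4,0) count=0: revealed 5 new [(2,1) (3,0) (3,1) (4,0) (4,1)] -> total=8

Answer: ..#..
.....
##...
##..#
##...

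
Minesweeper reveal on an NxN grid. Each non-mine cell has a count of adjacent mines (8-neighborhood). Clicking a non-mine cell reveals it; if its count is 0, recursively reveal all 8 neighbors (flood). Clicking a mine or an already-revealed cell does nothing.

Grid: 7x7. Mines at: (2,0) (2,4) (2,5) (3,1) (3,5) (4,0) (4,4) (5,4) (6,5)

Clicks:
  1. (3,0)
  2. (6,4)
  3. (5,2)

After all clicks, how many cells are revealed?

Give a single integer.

Answer: 13

Derivation:
Click 1 (3,0) count=3: revealed 1 new [(3,0)] -> total=1
Click 2 (6,4) count=2: revealed 1 new [(6,4)] -> total=2
Click 3 (5,2) count=0: revealed 11 new [(4,1) (4,2) (4,3) (5,0) (5,1) (5,2) (5,3) (6,0) (6,1) (6,2) (6,3)] -> total=13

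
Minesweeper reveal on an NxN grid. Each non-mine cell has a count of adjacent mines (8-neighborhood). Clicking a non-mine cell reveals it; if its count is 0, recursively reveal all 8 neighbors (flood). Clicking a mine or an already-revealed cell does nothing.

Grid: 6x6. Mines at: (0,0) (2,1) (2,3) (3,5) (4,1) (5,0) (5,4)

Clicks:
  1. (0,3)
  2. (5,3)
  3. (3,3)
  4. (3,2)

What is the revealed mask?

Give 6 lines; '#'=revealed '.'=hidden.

Click 1 (0,3) count=0: revealed 12 new [(0,1) (0,2) (0,3) (0,4) (0,5) (1,1) (1,2) (1,3) (1,4) (1,5) (2,4) (2,5)] -> total=12
Click 2 (5,3) count=1: revealed 1 new [(5,3)] -> total=13
Click 3 (3,3) count=1: revealed 1 new [(3,3)] -> total=14
Click 4 (3,2) count=3: revealed 1 new [(3,2)] -> total=15

Answer: .#####
.#####
....##
..##..
......
...#..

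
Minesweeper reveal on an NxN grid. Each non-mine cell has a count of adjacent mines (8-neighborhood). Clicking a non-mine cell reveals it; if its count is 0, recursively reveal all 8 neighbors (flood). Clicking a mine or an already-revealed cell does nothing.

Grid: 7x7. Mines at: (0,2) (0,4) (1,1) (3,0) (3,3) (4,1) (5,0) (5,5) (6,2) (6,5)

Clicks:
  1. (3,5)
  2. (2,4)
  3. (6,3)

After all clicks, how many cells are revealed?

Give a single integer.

Answer: 15

Derivation:
Click 1 (3,5) count=0: revealed 14 new [(0,5) (0,6) (1,4) (1,5) (1,6) (2,4) (2,5) (2,6) (3,4) (3,5) (3,6) (4,4) (4,5) (4,6)] -> total=14
Click 2 (2,4) count=1: revealed 0 new [(none)] -> total=14
Click 3 (6,3) count=1: revealed 1 new [(6,3)] -> total=15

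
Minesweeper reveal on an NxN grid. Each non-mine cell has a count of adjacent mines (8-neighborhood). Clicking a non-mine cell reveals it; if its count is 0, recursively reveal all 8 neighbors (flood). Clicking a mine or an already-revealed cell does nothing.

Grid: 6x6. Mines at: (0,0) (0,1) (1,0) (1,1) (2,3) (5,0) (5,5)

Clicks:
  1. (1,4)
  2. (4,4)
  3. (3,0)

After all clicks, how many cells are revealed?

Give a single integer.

Click 1 (1,4) count=1: revealed 1 new [(1,4)] -> total=1
Click 2 (4,4) count=1: revealed 1 new [(4,4)] -> total=2
Click 3 (3,0) count=0: revealed 16 new [(2,0) (2,1) (2,2) (3,0) (3,1) (3,2) (3,3) (3,4) (4,0) (4,1) (4,2) (4,3) (5,1) (5,2) (5,3) (5,4)] -> total=18

Answer: 18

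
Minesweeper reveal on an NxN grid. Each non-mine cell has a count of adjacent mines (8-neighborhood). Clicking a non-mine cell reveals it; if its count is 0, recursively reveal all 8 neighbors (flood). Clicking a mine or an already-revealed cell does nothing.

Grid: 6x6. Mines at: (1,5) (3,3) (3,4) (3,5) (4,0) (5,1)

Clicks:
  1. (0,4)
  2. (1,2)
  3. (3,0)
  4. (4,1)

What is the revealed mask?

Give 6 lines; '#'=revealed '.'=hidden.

Click 1 (0,4) count=1: revealed 1 new [(0,4)] -> total=1
Click 2 (1,2) count=0: revealed 17 new [(0,0) (0,1) (0,2) (0,3) (1,0) (1,1) (1,2) (1,3) (1,4) (2,0) (2,1) (2,2) (2,3) (2,4) (3,0) (3,1) (3,2)] -> total=18
Click 3 (3,0) count=1: revealed 0 new [(none)] -> total=18
Click 4 (4,1) count=2: revealed 1 new [(4,1)] -> total=19

Answer: #####.
#####.
#####.
###...
.#....
......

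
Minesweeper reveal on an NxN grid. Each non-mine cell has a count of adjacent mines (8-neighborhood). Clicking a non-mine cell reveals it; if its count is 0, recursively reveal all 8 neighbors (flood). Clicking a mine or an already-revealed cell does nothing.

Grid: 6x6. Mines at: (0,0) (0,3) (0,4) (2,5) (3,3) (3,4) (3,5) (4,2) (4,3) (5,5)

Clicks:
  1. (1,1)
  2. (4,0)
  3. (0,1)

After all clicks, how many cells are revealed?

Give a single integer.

Answer: 14

Derivation:
Click 1 (1,1) count=1: revealed 1 new [(1,1)] -> total=1
Click 2 (4,0) count=0: revealed 12 new [(1,0) (1,2) (2,0) (2,1) (2,2) (3,0) (3,1) (3,2) (4,0) (4,1) (5,0) (5,1)] -> total=13
Click 3 (0,1) count=1: revealed 1 new [(0,1)] -> total=14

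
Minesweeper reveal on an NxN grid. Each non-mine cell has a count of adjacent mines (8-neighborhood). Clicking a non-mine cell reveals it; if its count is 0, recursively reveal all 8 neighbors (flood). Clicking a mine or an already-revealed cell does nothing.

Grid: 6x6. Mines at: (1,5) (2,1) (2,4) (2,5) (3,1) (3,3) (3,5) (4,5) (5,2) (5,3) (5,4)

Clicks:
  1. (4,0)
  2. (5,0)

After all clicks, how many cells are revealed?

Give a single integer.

Click 1 (4,0) count=1: revealed 1 new [(4,0)] -> total=1
Click 2 (5,0) count=0: revealed 3 new [(4,1) (5,0) (5,1)] -> total=4

Answer: 4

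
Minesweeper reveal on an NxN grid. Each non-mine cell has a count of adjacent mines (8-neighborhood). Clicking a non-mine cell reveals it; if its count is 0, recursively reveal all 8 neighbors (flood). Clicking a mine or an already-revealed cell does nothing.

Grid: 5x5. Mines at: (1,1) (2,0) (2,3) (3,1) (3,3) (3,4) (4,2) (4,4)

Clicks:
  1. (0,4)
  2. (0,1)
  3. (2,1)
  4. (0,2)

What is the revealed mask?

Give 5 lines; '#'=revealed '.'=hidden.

Click 1 (0,4) count=0: revealed 6 new [(0,2) (0,3) (0,4) (1,2) (1,3) (1,4)] -> total=6
Click 2 (0,1) count=1: revealed 1 new [(0,1)] -> total=7
Click 3 (2,1) count=3: revealed 1 new [(2,1)] -> total=8
Click 4 (0,2) count=1: revealed 0 new [(none)] -> total=8

Answer: .####
..###
.#...
.....
.....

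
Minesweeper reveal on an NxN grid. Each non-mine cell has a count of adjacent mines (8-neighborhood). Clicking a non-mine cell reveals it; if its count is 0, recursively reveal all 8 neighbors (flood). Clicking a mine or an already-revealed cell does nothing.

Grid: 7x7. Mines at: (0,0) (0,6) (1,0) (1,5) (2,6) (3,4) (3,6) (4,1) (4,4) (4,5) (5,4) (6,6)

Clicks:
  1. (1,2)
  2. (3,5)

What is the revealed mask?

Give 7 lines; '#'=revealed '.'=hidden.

Answer: .####..
.####..
.####..
.###.#.
.......
.......
.......

Derivation:
Click 1 (1,2) count=0: revealed 15 new [(0,1) (0,2) (0,3) (0,4) (1,1) (1,2) (1,3) (1,4) (2,1) (2,2) (2,3) (2,4) (3,1) (3,2) (3,3)] -> total=15
Click 2 (3,5) count=5: revealed 1 new [(3,5)] -> total=16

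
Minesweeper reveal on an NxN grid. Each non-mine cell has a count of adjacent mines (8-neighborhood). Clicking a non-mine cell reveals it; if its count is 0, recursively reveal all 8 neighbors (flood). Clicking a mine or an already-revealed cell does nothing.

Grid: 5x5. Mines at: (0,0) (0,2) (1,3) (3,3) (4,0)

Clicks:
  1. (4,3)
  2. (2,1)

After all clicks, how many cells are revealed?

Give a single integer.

Click 1 (4,3) count=1: revealed 1 new [(4,3)] -> total=1
Click 2 (2,1) count=0: revealed 9 new [(1,0) (1,1) (1,2) (2,0) (2,1) (2,2) (3,0) (3,1) (3,2)] -> total=10

Answer: 10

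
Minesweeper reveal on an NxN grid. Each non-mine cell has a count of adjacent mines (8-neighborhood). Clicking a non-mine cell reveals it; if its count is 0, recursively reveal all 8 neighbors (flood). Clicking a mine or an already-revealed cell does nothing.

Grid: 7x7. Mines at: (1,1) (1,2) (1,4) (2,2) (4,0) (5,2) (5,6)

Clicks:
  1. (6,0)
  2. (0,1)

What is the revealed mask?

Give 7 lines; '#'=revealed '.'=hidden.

Answer: .#.....
.......
.......
.......
.......
##.....
##.....

Derivation:
Click 1 (6,0) count=0: revealed 4 new [(5,0) (5,1) (6,0) (6,1)] -> total=4
Click 2 (0,1) count=2: revealed 1 new [(0,1)] -> total=5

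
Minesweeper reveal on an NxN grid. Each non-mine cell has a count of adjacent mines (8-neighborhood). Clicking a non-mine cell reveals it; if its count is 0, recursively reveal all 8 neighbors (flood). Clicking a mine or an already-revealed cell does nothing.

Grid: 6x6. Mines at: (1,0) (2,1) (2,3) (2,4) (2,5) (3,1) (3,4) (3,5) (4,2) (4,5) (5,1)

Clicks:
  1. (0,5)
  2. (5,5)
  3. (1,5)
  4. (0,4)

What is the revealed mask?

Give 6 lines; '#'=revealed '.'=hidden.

Click 1 (0,5) count=0: revealed 10 new [(0,1) (0,2) (0,3) (0,4) (0,5) (1,1) (1,2) (1,3) (1,4) (1,5)] -> total=10
Click 2 (5,5) count=1: revealed 1 new [(5,5)] -> total=11
Click 3 (1,5) count=2: revealed 0 new [(none)] -> total=11
Click 4 (0,4) count=0: revealed 0 new [(none)] -> total=11

Answer: .#####
.#####
......
......
......
.....#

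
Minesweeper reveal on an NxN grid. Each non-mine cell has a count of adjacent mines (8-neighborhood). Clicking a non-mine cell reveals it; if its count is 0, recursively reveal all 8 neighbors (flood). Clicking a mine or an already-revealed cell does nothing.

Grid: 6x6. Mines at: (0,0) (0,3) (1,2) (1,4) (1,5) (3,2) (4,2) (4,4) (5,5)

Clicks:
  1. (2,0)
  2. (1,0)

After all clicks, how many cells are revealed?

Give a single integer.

Answer: 10

Derivation:
Click 1 (2,0) count=0: revealed 10 new [(1,0) (1,1) (2,0) (2,1) (3,0) (3,1) (4,0) (4,1) (5,0) (5,1)] -> total=10
Click 2 (1,0) count=1: revealed 0 new [(none)] -> total=10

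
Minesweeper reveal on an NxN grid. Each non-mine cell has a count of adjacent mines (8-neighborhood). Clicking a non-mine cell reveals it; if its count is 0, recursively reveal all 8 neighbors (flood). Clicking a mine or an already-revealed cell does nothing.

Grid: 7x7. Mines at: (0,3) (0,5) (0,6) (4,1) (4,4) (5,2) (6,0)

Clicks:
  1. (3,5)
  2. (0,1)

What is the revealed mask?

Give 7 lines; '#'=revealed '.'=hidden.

Click 1 (3,5) count=1: revealed 1 new [(3,5)] -> total=1
Click 2 (0,1) count=0: revealed 33 new [(0,0) (0,1) (0,2) (1,0) (1,1) (1,2) (1,3) (1,4) (1,5) (1,6) (2,0) (2,1) (2,2) (2,3) (2,4) (2,5) (2,6) (3,0) (3,1) (3,2) (3,3) (3,4) (3,6) (4,5) (4,6) (5,3) (5,4) (5,5) (5,6) (6,3) (6,4) (6,5) (6,6)] -> total=34

Answer: ###....
#######
#######
#######
.....##
...####
...####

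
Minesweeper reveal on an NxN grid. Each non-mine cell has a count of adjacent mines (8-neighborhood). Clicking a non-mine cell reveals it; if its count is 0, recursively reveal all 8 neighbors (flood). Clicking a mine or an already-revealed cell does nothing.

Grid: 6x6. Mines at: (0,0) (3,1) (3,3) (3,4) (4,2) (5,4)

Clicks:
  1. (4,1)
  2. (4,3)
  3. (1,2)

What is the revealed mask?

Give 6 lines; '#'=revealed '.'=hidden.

Click 1 (4,1) count=2: revealed 1 new [(4,1)] -> total=1
Click 2 (4,3) count=4: revealed 1 new [(4,3)] -> total=2
Click 3 (1,2) count=0: revealed 15 new [(0,1) (0,2) (0,3) (0,4) (0,5) (1,1) (1,2) (1,3) (1,4) (1,5) (2,1) (2,2) (2,3) (2,4) (2,5)] -> total=17

Answer: .#####
.#####
.#####
......
.#.#..
......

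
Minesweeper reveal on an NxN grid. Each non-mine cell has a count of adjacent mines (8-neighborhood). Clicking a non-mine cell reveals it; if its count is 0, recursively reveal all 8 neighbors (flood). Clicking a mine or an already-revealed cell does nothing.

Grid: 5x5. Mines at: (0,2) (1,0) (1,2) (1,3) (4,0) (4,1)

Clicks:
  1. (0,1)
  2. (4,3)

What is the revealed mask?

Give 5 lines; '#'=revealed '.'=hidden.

Click 1 (0,1) count=3: revealed 1 new [(0,1)] -> total=1
Click 2 (4,3) count=0: revealed 9 new [(2,2) (2,3) (2,4) (3,2) (3,3) (3,4) (4,2) (4,3) (4,4)] -> total=10

Answer: .#...
.....
..###
..###
..###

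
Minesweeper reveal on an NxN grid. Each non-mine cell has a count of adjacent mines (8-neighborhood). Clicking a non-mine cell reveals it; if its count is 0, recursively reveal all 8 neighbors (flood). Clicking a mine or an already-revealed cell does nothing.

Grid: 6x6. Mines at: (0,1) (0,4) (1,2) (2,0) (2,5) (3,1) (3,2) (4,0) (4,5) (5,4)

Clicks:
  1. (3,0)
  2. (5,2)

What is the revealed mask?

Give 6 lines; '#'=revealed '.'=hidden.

Click 1 (3,0) count=3: revealed 1 new [(3,0)] -> total=1
Click 2 (5,2) count=0: revealed 6 new [(4,1) (4,2) (4,3) (5,1) (5,2) (5,3)] -> total=7

Answer: ......
......
......
#.....
.###..
.###..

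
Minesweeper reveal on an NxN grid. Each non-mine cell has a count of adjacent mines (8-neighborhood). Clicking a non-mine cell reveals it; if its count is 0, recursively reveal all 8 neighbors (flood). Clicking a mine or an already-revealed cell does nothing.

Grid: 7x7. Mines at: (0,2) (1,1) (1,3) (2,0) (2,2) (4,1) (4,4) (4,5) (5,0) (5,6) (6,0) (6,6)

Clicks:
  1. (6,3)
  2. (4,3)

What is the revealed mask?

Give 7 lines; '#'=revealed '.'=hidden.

Answer: .......
.......
.......
.......
...#...
.#####.
.#####.

Derivation:
Click 1 (6,3) count=0: revealed 10 new [(5,1) (5,2) (5,3) (5,4) (5,5) (6,1) (6,2) (6,3) (6,4) (6,5)] -> total=10
Click 2 (4,3) count=1: revealed 1 new [(4,3)] -> total=11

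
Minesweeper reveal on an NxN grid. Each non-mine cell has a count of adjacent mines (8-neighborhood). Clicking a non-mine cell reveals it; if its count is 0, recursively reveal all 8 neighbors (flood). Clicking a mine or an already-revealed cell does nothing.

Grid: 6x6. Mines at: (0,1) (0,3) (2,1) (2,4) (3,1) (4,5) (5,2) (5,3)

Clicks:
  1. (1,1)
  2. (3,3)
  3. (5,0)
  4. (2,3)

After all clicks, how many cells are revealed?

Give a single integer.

Answer: 7

Derivation:
Click 1 (1,1) count=2: revealed 1 new [(1,1)] -> total=1
Click 2 (3,3) count=1: revealed 1 new [(3,3)] -> total=2
Click 3 (5,0) count=0: revealed 4 new [(4,0) (4,1) (5,0) (5,1)] -> total=6
Click 4 (2,3) count=1: revealed 1 new [(2,3)] -> total=7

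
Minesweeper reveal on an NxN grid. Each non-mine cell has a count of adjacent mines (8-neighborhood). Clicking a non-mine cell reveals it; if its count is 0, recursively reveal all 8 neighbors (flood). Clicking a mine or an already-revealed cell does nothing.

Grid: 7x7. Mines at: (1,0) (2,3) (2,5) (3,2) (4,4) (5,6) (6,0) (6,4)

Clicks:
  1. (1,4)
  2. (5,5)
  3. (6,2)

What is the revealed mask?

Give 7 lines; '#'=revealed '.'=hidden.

Click 1 (1,4) count=2: revealed 1 new [(1,4)] -> total=1
Click 2 (5,5) count=3: revealed 1 new [(5,5)] -> total=2
Click 3 (6,2) count=0: revealed 9 new [(4,1) (4,2) (4,3) (5,1) (5,2) (5,3) (6,1) (6,2) (6,3)] -> total=11

Answer: .......
....#..
.......
.......
.###...
.###.#.
.###...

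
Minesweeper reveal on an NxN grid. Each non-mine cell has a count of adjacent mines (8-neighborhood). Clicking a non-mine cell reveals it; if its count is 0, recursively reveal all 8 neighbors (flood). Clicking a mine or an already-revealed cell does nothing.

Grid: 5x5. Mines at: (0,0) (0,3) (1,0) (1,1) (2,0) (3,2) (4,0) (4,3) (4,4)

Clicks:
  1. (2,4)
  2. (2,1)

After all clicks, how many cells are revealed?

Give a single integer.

Answer: 7

Derivation:
Click 1 (2,4) count=0: revealed 6 new [(1,3) (1,4) (2,3) (2,4) (3,3) (3,4)] -> total=6
Click 2 (2,1) count=4: revealed 1 new [(2,1)] -> total=7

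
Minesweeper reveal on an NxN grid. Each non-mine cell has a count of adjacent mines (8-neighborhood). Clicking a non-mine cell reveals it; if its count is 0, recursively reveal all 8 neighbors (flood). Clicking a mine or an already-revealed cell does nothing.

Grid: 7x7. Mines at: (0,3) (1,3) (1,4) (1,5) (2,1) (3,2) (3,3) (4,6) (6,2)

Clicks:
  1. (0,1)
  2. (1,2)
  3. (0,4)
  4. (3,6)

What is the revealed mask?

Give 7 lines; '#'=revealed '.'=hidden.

Click 1 (0,1) count=0: revealed 6 new [(0,0) (0,1) (0,2) (1,0) (1,1) (1,2)] -> total=6
Click 2 (1,2) count=3: revealed 0 new [(none)] -> total=6
Click 3 (0,4) count=4: revealed 1 new [(0,4)] -> total=7
Click 4 (3,6) count=1: revealed 1 new [(3,6)] -> total=8

Answer: ###.#..
###....
.......
......#
.......
.......
.......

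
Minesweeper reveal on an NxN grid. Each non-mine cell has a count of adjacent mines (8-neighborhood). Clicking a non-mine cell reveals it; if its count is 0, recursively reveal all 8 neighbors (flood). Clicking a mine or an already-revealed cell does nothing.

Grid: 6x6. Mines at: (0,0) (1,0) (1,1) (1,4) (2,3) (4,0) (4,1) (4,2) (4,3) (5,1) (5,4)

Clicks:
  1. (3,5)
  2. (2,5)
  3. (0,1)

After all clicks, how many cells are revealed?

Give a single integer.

Click 1 (3,5) count=0: revealed 6 new [(2,4) (2,5) (3,4) (3,5) (4,4) (4,5)] -> total=6
Click 2 (2,5) count=1: revealed 0 new [(none)] -> total=6
Click 3 (0,1) count=3: revealed 1 new [(0,1)] -> total=7

Answer: 7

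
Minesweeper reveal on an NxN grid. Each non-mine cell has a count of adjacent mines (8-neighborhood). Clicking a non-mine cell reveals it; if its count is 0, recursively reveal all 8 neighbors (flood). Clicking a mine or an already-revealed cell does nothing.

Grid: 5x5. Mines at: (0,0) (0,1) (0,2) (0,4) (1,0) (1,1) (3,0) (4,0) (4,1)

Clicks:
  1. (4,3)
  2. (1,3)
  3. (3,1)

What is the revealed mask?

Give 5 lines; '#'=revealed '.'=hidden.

Answer: .....
..###
..###
.####
..###

Derivation:
Click 1 (4,3) count=0: revealed 12 new [(1,2) (1,3) (1,4) (2,2) (2,3) (2,4) (3,2) (3,3) (3,4) (4,2) (4,3) (4,4)] -> total=12
Click 2 (1,3) count=2: revealed 0 new [(none)] -> total=12
Click 3 (3,1) count=3: revealed 1 new [(3,1)] -> total=13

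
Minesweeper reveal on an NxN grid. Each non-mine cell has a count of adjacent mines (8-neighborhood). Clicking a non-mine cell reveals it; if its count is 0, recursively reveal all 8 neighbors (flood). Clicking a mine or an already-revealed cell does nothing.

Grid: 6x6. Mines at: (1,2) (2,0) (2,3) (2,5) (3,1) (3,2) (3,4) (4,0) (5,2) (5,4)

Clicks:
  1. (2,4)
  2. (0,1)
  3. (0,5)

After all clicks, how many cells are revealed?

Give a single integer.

Answer: 8

Derivation:
Click 1 (2,4) count=3: revealed 1 new [(2,4)] -> total=1
Click 2 (0,1) count=1: revealed 1 new [(0,1)] -> total=2
Click 3 (0,5) count=0: revealed 6 new [(0,3) (0,4) (0,5) (1,3) (1,4) (1,5)] -> total=8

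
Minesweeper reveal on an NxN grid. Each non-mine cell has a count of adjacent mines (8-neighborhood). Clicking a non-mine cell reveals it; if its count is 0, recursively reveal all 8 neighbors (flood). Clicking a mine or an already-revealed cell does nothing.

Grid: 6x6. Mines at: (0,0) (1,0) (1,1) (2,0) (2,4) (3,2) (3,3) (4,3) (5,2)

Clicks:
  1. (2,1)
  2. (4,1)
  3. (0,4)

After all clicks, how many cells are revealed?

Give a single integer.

Answer: 10

Derivation:
Click 1 (2,1) count=4: revealed 1 new [(2,1)] -> total=1
Click 2 (4,1) count=2: revealed 1 new [(4,1)] -> total=2
Click 3 (0,4) count=0: revealed 8 new [(0,2) (0,3) (0,4) (0,5) (1,2) (1,3) (1,4) (1,5)] -> total=10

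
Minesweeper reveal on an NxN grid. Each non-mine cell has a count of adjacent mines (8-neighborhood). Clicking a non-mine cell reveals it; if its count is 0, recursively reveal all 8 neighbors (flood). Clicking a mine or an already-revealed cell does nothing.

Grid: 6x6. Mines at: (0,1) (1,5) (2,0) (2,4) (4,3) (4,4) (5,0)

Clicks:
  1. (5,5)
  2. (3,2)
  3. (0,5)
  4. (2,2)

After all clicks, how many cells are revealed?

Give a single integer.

Answer: 11

Derivation:
Click 1 (5,5) count=1: revealed 1 new [(5,5)] -> total=1
Click 2 (3,2) count=1: revealed 1 new [(3,2)] -> total=2
Click 3 (0,5) count=1: revealed 1 new [(0,5)] -> total=3
Click 4 (2,2) count=0: revealed 8 new [(1,1) (1,2) (1,3) (2,1) (2,2) (2,3) (3,1) (3,3)] -> total=11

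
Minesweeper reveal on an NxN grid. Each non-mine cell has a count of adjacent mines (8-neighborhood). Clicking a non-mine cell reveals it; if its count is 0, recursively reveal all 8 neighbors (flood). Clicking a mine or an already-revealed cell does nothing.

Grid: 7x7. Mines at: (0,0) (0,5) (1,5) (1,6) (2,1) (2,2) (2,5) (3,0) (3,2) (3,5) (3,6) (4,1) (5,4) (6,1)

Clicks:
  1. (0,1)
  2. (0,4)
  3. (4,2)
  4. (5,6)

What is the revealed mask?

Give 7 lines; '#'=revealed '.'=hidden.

Answer: .#..#..
.......
.......
.......
..#..##
.....##
.....##

Derivation:
Click 1 (0,1) count=1: revealed 1 new [(0,1)] -> total=1
Click 2 (0,4) count=2: revealed 1 new [(0,4)] -> total=2
Click 3 (4,2) count=2: revealed 1 new [(4,2)] -> total=3
Click 4 (5,6) count=0: revealed 6 new [(4,5) (4,6) (5,5) (5,6) (6,5) (6,6)] -> total=9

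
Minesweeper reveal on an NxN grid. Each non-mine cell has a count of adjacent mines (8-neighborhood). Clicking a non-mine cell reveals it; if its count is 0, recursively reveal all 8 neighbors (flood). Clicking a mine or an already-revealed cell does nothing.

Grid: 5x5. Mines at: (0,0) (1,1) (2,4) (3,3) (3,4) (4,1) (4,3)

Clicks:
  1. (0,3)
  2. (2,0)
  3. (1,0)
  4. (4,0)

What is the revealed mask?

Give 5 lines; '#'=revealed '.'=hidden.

Click 1 (0,3) count=0: revealed 6 new [(0,2) (0,3) (0,4) (1,2) (1,3) (1,4)] -> total=6
Click 2 (2,0) count=1: revealed 1 new [(2,0)] -> total=7
Click 3 (1,0) count=2: revealed 1 new [(1,0)] -> total=8
Click 4 (4,0) count=1: revealed 1 new [(4,0)] -> total=9

Answer: ..###
#.###
#....
.....
#....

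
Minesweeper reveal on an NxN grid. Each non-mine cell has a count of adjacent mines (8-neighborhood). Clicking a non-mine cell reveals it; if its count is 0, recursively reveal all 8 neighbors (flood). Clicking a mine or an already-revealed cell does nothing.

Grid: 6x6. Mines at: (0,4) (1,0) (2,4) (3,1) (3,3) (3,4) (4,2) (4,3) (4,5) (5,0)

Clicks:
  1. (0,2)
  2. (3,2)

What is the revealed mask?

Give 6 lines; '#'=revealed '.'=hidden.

Click 1 (0,2) count=0: revealed 9 new [(0,1) (0,2) (0,3) (1,1) (1,2) (1,3) (2,1) (2,2) (2,3)] -> total=9
Click 2 (3,2) count=4: revealed 1 new [(3,2)] -> total=10

Answer: .###..
.###..
.###..
..#...
......
......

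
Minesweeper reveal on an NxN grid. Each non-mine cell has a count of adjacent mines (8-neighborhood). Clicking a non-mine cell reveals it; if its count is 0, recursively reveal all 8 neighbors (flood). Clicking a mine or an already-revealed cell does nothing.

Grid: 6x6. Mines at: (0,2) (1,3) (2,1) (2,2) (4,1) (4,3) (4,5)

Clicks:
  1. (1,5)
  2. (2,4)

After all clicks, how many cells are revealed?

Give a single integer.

Answer: 8

Derivation:
Click 1 (1,5) count=0: revealed 8 new [(0,4) (0,5) (1,4) (1,5) (2,4) (2,5) (3,4) (3,5)] -> total=8
Click 2 (2,4) count=1: revealed 0 new [(none)] -> total=8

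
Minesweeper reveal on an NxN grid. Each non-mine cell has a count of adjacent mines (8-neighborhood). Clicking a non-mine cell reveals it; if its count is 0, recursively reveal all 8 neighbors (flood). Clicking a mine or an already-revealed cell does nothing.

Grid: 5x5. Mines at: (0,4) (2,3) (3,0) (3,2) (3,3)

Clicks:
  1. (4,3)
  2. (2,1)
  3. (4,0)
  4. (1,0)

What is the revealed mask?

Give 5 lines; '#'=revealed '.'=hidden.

Answer: ####.
####.
###..
.....
#..#.

Derivation:
Click 1 (4,3) count=2: revealed 1 new [(4,3)] -> total=1
Click 2 (2,1) count=2: revealed 1 new [(2,1)] -> total=2
Click 3 (4,0) count=1: revealed 1 new [(4,0)] -> total=3
Click 4 (1,0) count=0: revealed 10 new [(0,0) (0,1) (0,2) (0,3) (1,0) (1,1) (1,2) (1,3) (2,0) (2,2)] -> total=13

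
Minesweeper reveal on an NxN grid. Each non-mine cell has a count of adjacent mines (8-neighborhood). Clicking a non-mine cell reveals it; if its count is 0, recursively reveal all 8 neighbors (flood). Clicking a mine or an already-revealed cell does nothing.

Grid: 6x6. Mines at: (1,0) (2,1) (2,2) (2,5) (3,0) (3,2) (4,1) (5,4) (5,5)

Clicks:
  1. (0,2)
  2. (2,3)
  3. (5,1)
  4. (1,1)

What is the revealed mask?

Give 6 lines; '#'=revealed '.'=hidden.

Click 1 (0,2) count=0: revealed 10 new [(0,1) (0,2) (0,3) (0,4) (0,5) (1,1) (1,2) (1,3) (1,4) (1,5)] -> total=10
Click 2 (2,3) count=2: revealed 1 new [(2,3)] -> total=11
Click 3 (5,1) count=1: revealed 1 new [(5,1)] -> total=12
Click 4 (1,1) count=3: revealed 0 new [(none)] -> total=12

Answer: .#####
.#####
...#..
......
......
.#....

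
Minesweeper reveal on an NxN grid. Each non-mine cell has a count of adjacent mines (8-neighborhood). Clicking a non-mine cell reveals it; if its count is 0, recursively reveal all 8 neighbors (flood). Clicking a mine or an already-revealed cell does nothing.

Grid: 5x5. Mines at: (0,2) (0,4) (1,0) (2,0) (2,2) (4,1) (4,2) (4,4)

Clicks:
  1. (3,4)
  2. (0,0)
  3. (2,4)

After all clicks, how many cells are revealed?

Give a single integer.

Click 1 (3,4) count=1: revealed 1 new [(3,4)] -> total=1
Click 2 (0,0) count=1: revealed 1 new [(0,0)] -> total=2
Click 3 (2,4) count=0: revealed 5 new [(1,3) (1,4) (2,3) (2,4) (3,3)] -> total=7

Answer: 7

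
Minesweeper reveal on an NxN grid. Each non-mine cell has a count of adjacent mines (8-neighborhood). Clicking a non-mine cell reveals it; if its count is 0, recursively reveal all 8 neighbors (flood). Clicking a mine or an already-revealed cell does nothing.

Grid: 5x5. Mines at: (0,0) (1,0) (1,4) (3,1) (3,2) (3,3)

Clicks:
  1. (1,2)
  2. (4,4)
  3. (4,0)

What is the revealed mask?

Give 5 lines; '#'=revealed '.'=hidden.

Answer: .###.
.###.
.###.
.....
#...#

Derivation:
Click 1 (1,2) count=0: revealed 9 new [(0,1) (0,2) (0,3) (1,1) (1,2) (1,3) (2,1) (2,2) (2,3)] -> total=9
Click 2 (4,4) count=1: revealed 1 new [(4,4)] -> total=10
Click 3 (4,0) count=1: revealed 1 new [(4,0)] -> total=11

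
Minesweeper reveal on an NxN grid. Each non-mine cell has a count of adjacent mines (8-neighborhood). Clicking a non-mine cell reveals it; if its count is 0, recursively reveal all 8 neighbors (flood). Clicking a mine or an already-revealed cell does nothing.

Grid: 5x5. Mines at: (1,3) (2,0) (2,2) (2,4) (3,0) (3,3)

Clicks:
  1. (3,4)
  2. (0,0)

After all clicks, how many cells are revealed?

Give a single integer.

Answer: 7

Derivation:
Click 1 (3,4) count=2: revealed 1 new [(3,4)] -> total=1
Click 2 (0,0) count=0: revealed 6 new [(0,0) (0,1) (0,2) (1,0) (1,1) (1,2)] -> total=7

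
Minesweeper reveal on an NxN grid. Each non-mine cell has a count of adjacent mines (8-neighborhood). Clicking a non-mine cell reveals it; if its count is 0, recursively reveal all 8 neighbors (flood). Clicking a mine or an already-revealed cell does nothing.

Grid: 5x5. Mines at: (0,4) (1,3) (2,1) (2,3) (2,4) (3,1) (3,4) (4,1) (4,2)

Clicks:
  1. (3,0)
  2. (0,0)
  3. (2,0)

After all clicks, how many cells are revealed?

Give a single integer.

Answer: 8

Derivation:
Click 1 (3,0) count=3: revealed 1 new [(3,0)] -> total=1
Click 2 (0,0) count=0: revealed 6 new [(0,0) (0,1) (0,2) (1,0) (1,1) (1,2)] -> total=7
Click 3 (2,0) count=2: revealed 1 new [(2,0)] -> total=8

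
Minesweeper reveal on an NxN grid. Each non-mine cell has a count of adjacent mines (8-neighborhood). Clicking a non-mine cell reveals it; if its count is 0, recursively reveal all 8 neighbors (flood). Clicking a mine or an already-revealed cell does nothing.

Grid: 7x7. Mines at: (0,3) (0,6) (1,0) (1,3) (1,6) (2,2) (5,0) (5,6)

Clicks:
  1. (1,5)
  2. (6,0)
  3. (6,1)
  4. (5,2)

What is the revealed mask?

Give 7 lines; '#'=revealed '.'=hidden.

Click 1 (1,5) count=2: revealed 1 new [(1,5)] -> total=1
Click 2 (6,0) count=1: revealed 1 new [(6,0)] -> total=2
Click 3 (6,1) count=1: revealed 1 new [(6,1)] -> total=3
Click 4 (5,2) count=0: revealed 25 new [(2,3) (2,4) (2,5) (2,6) (3,1) (3,2) (3,3) (3,4) (3,5) (3,6) (4,1) (4,2) (4,3) (4,4) (4,5) (4,6) (5,1) (5,2) (5,3) (5,4) (5,5) (6,2) (6,3) (6,4) (6,5)] -> total=28

Answer: .......
.....#.
...####
.######
.######
.#####.
######.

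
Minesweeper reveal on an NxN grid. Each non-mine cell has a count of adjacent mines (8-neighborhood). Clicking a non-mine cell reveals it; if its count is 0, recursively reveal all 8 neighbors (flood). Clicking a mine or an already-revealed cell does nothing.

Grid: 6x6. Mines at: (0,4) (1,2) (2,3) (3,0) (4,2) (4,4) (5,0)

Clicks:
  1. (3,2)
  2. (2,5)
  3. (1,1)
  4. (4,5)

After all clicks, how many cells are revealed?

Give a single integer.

Click 1 (3,2) count=2: revealed 1 new [(3,2)] -> total=1
Click 2 (2,5) count=0: revealed 6 new [(1,4) (1,5) (2,4) (2,5) (3,4) (3,5)] -> total=7
Click 3 (1,1) count=1: revealed 1 new [(1,1)] -> total=8
Click 4 (4,5) count=1: revealed 1 new [(4,5)] -> total=9

Answer: 9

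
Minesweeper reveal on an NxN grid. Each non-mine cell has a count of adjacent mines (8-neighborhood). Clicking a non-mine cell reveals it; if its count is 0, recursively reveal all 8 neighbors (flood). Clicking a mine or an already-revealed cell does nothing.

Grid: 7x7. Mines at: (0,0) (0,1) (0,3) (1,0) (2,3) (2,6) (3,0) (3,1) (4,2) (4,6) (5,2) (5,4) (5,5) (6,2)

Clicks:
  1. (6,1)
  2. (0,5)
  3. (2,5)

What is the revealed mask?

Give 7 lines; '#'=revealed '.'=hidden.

Answer: ....###
....###
.....#.
.......
.......
.......
.#.....

Derivation:
Click 1 (6,1) count=2: revealed 1 new [(6,1)] -> total=1
Click 2 (0,5) count=0: revealed 6 new [(0,4) (0,5) (0,6) (1,4) (1,5) (1,6)] -> total=7
Click 3 (2,5) count=1: revealed 1 new [(2,5)] -> total=8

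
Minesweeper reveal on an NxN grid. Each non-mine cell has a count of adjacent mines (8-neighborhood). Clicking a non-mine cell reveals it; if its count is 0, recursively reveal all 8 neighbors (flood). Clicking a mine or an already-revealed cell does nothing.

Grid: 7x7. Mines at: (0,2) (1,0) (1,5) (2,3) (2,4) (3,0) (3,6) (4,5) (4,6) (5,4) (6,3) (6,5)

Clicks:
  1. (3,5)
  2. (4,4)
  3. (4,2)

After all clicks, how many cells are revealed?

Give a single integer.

Click 1 (3,5) count=4: revealed 1 new [(3,5)] -> total=1
Click 2 (4,4) count=2: revealed 1 new [(4,4)] -> total=2
Click 3 (4,2) count=0: revealed 14 new [(3,1) (3,2) (3,3) (4,0) (4,1) (4,2) (4,3) (5,0) (5,1) (5,2) (5,3) (6,0) (6,1) (6,2)] -> total=16

Answer: 16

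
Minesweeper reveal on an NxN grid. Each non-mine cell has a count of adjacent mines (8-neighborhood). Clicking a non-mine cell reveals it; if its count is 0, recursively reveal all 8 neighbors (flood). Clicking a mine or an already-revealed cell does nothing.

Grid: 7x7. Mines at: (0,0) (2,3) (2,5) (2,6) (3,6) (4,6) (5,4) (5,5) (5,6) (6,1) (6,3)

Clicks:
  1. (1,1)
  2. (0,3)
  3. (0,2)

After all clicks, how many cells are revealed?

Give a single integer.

Click 1 (1,1) count=1: revealed 1 new [(1,1)] -> total=1
Click 2 (0,3) count=0: revealed 11 new [(0,1) (0,2) (0,3) (0,4) (0,5) (0,6) (1,2) (1,3) (1,4) (1,5) (1,6)] -> total=12
Click 3 (0,2) count=0: revealed 0 new [(none)] -> total=12

Answer: 12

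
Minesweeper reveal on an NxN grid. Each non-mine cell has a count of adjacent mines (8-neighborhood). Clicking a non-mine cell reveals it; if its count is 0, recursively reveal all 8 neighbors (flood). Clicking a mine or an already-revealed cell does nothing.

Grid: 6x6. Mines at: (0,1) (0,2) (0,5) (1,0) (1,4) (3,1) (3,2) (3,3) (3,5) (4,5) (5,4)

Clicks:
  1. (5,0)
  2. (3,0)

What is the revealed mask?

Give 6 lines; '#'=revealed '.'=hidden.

Click 1 (5,0) count=0: revealed 8 new [(4,0) (4,1) (4,2) (4,3) (5,0) (5,1) (5,2) (5,3)] -> total=8
Click 2 (3,0) count=1: revealed 1 new [(3,0)] -> total=9

Answer: ......
......
......
#.....
####..
####..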